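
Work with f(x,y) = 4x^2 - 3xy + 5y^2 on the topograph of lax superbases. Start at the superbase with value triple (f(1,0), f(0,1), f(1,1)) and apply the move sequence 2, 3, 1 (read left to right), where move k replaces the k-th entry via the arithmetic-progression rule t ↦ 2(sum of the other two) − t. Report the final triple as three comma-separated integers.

start (4,5,6) = (f(1,0),f(0,1),f(1,1))
replace slot 2: 2·(4+6) − 5 = 15 → (4,15,6)
replace slot 3: 2·(4+15) − 6 = 32 → (4,15,32)
replace slot 1: 2·(15+32) − 4 = 90 → (90,15,32)

90,15,32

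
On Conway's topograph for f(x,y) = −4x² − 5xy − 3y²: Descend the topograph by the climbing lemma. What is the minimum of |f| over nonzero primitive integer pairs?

translate: b→-3 (≡5 mod 8), so (4,5,3)→(4,-3,2)
flip: (4,-3,2)→(2,3,4)
translate: b→-1 (≡3 mod 4), so (2,3,4)→(2,-1,3)
reduced (well bottom): (2,-1,3) with a≤c, −a<b≤a
well minimum |f| = |-2| = 2 (negative-definite)

2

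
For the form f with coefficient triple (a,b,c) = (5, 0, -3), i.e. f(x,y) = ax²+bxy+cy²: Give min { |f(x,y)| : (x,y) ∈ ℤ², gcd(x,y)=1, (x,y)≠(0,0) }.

descent: ρ → (-3,6,2)  [lands on river]
river: ρ → (2,6,-3)
closes: descent 1, river 2
min |a| on river = 2

2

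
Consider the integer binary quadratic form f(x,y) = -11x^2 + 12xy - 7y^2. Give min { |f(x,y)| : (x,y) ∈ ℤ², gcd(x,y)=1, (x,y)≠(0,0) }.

translate: b→10 (≡-12 mod 22), so (11,-12,7)→(11,10,6)
flip: (11,10,6)→(6,-10,11)
translate: b→2 (≡-10 mod 12), so (6,-10,11)→(6,2,7)
reduced (well bottom): (6,2,7) with a≤c, −a<b≤a
well minimum |f| = |-6| = 6 (negative-definite)

6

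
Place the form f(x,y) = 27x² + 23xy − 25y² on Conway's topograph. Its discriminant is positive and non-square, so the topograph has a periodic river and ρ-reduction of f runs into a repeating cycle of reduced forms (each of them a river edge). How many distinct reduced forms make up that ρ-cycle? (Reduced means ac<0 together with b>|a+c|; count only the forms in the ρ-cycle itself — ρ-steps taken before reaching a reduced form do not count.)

D = 3229, ⌊√D⌋ = 56
river: ρ → (-25,27,25)
river: ρ → (25,23,-27)
river: ρ → (-27,31,21)
river: ρ → (21,53,-5)
river: ρ → (-5,47,51)
river: ρ → (51,55,-1)
river: ρ → (-1,55,51)
river: ρ → (51,47,-5)
river: ρ → (-5,53,21)
river: ρ → (21,31,-27)
river: ρ → (-27,23,25)
river: ρ → (25,27,-25)
river: ρ → (-25,23,27)
river: ρ → (27,31,-21)
river: ρ → (-21,53,5)
river: ρ → (5,47,-51)
river: ρ → (-51,55,1)
river: ρ → (1,55,-51)
river: ρ → (-51,47,5)
river: ρ → (5,53,-21)
river: ρ → (-21,31,27)
river: ρ → (27,23,-25)
ρ-cycle length = 22 (tail of 0 descent steps not counted)

22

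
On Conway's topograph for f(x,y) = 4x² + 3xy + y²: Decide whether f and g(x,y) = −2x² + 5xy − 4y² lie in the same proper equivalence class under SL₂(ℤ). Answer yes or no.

D₁ = -7, D₂ = -7
f: flip: (4,3,1)→(1,-3,4)
f: translate: b→1 (≡-3 mod 2), so (1,-3,4)→(1,1,2)
f: reduced (well bottom): (1,1,2) with a≤c, −a<b≤a
g is negative-definite; reduce −g:
−g: translate: b→-1 (≡-5 mod 4), so (2,-5,4)→(2,-1,1)
−g: flip: (2,-1,1)→(1,1,2)
−g: reduced (well bottom): (1,1,2) with a≤c, −a<b≤a
flip sign back: reduced form of g is (-1,-1,-2)
reduced forms (1, 1, 2) vs (-1, -1, -2) ⇒ inequivalent

no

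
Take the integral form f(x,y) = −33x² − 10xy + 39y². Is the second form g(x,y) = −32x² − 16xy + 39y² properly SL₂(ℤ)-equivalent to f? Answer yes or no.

D₁ = 5248, D₂ = 5248
river cycle of f (length 8): (39, 10, -33), (-33, 56, 16), (16, 72, -1), (-1, 72, 16), (16, 56, -33), (-33, 10, 39), (39, 68, -4), (-4, 68, 39)
river cycle of g (length 16): (39, 16, -32), (-32, 48, 23), (23, 44, -36), (-36, 28, 31), (31, 34, -33), (-33, 32, 32), (32, 32, -33), (-33, 34, 31), (31, 28, -36), (-36, 44, 23), … (6 more)
cycles differ ⇒ inequivalent

no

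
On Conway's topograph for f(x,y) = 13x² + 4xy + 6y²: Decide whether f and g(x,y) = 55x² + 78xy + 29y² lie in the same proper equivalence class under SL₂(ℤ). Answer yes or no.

D₁ = -296, D₂ = -296
f: flip: (13,4,6)→(6,-4,13)
f: reduced (well bottom): (6,-4,13) with a≤c, −a<b≤a
g: translate: b→-32 (≡78 mod 110), so (55,78,29)→(55,-32,6)
g: flip: (55,-32,6)→(6,32,55)
g: translate: b→-4 (≡32 mod 12), so (6,32,55)→(6,-4,13)
g: reduced (well bottom): (6,-4,13) with a≤c, −a<b≤a
reduced forms (6, -4, 13) vs (6, -4, 13) ⇒ equivalent

yes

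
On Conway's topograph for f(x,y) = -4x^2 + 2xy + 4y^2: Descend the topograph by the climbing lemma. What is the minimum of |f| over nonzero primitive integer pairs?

river: ρ → (4,6,-2)
river: ρ → (-2,6,4)
river: ρ → (4,2,-4)
river: ρ → (-4,6,2)
river: ρ → (2,6,-4)
river: ρ → (-4,2,4)
closes: descent 0, river 6
min |a| on river = 2

2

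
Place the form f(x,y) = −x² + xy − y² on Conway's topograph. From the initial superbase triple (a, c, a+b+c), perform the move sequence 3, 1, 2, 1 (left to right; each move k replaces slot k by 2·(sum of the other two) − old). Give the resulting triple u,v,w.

start (-1,-1,-1) = (f(1,0),f(0,1),f(1,1))
replace slot 3: 2·((-1)+(-1)) − (-1) = -3 → (-1,-1,-3)
replace slot 1: 2·((-1)+(-3)) − (-1) = -7 → (-7,-1,-3)
replace slot 2: 2·((-7)+(-3)) − (-1) = -19 → (-7,-19,-3)
replace slot 1: 2·((-19)+(-3)) − (-7) = -37 → (-37,-19,-3)

-37,-19,-3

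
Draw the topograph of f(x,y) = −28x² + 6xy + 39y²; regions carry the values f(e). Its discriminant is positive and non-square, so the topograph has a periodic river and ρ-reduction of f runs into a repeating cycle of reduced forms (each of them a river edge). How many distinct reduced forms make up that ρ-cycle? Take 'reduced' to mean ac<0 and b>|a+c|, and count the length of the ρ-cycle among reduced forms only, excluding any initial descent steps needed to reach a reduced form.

D = 4404, ⌊√D⌋ = 66
descent: ρ → (39,-6,-28)
descent: ρ → (-28,62,5)  [lands on river]
river: ρ → (5,58,-52)
river: ρ → (-52,46,11)
river: ρ → (11,64,-7)
river: ρ → (-7,62,20)
river: ρ → (20,58,-13)
river: ρ → (-13,46,44)
river: ρ → (44,42,-15)
river: ρ → (-15,48,35)
river: ρ → (35,22,-28)
river: ρ → (-28,34,29)
river: ρ → (29,24,-33)
river: ρ → (-33,42,20)
river: ρ → (20,38,-37)
river: ρ → (-37,36,21)
river: ρ → (21,48,-25)
river: ρ → (-25,52,17)
river: ρ → (17,50,-28)
ρ-cycle length = 18 (tail of 2 descent steps not counted)

18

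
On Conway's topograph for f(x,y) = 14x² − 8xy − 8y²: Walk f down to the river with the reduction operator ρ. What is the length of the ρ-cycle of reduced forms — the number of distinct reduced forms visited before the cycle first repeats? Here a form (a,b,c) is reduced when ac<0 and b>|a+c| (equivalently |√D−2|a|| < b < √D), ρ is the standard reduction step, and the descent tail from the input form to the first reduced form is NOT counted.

D = 512, ⌊√D⌋ = 22
descent: ρ → (-8,8,14)  [lands on river]
river: ρ → (14,20,-2)
river: ρ → (-2,20,14)
river: ρ → (14,8,-8)
ρ-cycle length = 4 (tail of 1 descent step not counted)

4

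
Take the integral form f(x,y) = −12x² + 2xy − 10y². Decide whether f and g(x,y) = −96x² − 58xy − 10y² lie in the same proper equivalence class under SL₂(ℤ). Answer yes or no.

D₁ = -476, D₂ = -476
f is negative-definite; reduce −f:
−f: flip: (12,-2,10)→(10,2,12)
−f: reduced (well bottom): (10,2,12) with a≤c, −a<b≤a
flip sign back: reduced form of f is (-10,-2,-12)
g is negative-definite; reduce −g:
−g: flip: (96,58,10)→(10,-58,96)
−g: translate: b→2 (≡-58 mod 20), so (10,-58,96)→(10,2,12)
−g: reduced (well bottom): (10,2,12) with a≤c, −a<b≤a
flip sign back: reduced form of g is (-10,-2,-12)
reduced forms (-10, -2, -12) vs (-10, -2, -12) ⇒ equivalent

yes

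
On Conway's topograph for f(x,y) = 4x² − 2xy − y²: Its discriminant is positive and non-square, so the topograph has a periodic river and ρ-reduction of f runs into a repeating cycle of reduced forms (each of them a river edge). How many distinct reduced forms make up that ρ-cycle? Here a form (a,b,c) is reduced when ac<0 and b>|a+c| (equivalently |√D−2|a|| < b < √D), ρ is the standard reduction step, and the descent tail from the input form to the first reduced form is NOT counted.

D = 20, ⌊√D⌋ = 4
descent: ρ → (-1,4,1)  [lands on river]
river: ρ → (1,4,-1)
ρ-cycle length = 2 (tail of 1 descent step not counted)

2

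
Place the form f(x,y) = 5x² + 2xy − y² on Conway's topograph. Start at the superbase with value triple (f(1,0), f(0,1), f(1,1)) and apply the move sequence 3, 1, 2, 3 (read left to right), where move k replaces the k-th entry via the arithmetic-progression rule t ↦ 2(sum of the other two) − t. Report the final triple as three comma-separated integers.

start (5,-1,6) = (f(1,0),f(0,1),f(1,1))
replace slot 3: 2·(5+(-1)) − 6 = 2 → (5,-1,2)
replace slot 1: 2·((-1)+2) − 5 = -3 → (-3,-1,2)
replace slot 2: 2·((-3)+2) − (-1) = -1 → (-3,-1,2)
replace slot 3: 2·((-3)+(-1)) − 2 = -10 → (-3,-1,-10)

-3,-1,-10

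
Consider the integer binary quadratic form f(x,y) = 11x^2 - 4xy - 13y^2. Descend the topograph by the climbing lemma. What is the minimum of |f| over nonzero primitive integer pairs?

descent: ρ → (-13,4,11)  [lands on river]
river: ρ → (11,18,-6)
river: ρ → (-6,18,11)
river: ρ → (11,4,-13)
river: ρ → (-13,22,2)
river: ρ → (2,22,-13)
closes: descent 1, river 6
min |a| on river = 2

2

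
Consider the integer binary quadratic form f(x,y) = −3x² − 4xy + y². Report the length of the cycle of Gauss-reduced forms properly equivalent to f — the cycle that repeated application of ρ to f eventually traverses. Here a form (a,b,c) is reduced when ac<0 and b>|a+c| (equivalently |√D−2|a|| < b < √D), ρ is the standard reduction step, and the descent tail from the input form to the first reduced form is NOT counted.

D = 28, ⌊√D⌋ = 5
descent: ρ → (1,4,-3)  [lands on river]
river: ρ → (-3,2,2)
river: ρ → (2,2,-3)
river: ρ → (-3,4,1)
ρ-cycle length = 4 (tail of 1 descent step not counted)

4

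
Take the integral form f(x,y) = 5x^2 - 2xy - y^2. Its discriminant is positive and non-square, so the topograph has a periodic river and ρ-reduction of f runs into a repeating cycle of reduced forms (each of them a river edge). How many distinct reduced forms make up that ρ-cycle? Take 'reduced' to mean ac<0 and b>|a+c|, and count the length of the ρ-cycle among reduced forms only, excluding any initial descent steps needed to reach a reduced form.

D = 24, ⌊√D⌋ = 4
descent: ρ → (-1,4,2)  [lands on river]
river: ρ → (2,4,-1)
ρ-cycle length = 2 (tail of 1 descent step not counted)

2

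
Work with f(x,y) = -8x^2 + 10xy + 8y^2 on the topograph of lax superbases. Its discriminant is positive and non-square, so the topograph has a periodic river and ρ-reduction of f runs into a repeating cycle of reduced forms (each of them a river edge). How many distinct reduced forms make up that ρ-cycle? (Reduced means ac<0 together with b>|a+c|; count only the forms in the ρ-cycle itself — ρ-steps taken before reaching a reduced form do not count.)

D = 356, ⌊√D⌋ = 18
river: ρ → (8,6,-10)
river: ρ → (-10,14,4)
river: ρ → (4,18,-2)
river: ρ → (-2,18,4)
river: ρ → (4,14,-10)
river: ρ → (-10,6,8)
river: ρ → (8,10,-8)
river: ρ → (-8,6,10)
river: ρ → (10,14,-4)
river: ρ → (-4,18,2)
river: ρ → (2,18,-4)
river: ρ → (-4,14,10)
river: ρ → (10,6,-8)
river: ρ → (-8,10,8)
ρ-cycle length = 14 (tail of 0 descent steps not counted)

14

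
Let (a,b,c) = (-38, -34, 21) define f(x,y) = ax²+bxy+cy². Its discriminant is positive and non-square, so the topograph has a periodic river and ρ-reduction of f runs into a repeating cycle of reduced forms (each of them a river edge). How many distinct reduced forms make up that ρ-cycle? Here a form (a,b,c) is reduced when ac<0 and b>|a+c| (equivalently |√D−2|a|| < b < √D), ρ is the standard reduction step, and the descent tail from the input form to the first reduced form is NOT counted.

D = 4348, ⌊√D⌋ = 65
descent: ρ → (21,34,-38)  [lands on river]
river: ρ → (-38,42,17)
river: ρ → (17,60,-11)
river: ρ → (-11,50,42)
river: ρ → (42,34,-19)
river: ρ → (-19,42,34)
river: ρ → (34,26,-27)
river: ρ → (-27,28,33)
river: ρ → (33,38,-22)
river: ρ → (-22,50,21)
ρ-cycle length = 10 (tail of 1 descent step not counted)

10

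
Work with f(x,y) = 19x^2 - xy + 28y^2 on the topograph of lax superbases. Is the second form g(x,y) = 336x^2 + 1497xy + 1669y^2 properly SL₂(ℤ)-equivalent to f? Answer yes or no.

D₁ = -2127, D₂ = -2127
f: reduced (well bottom): (19,-1,28) with a≤c, −a<b≤a
g: translate: b→153 (≡1497 mod 672), so (336,1497,1669)→(336,153,19)
g: flip: (336,153,19)→(19,-153,336)
g: translate: b→-1 (≡-153 mod 38), so (19,-153,336)→(19,-1,28)
g: reduced (well bottom): (19,-1,28) with a≤c, −a<b≤a
reduced forms (19, -1, 28) vs (19, -1, 28) ⇒ equivalent

yes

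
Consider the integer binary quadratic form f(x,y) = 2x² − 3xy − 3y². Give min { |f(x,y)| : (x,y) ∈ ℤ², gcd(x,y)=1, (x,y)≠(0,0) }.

descent: ρ → (-3,3,2)  [lands on river]
river: ρ → (2,5,-1)
river: ρ → (-1,5,2)
river: ρ → (2,3,-3)
closes: descent 1, river 4
min |a| on river = 1

1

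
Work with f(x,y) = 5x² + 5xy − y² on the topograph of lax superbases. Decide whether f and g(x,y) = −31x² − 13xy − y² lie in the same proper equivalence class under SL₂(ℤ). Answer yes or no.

D₁ = 45, D₂ = 45
river cycle of f (length 2): (-1, 5, 5), (5, 5, -1)
river cycle of g (length 2): (-1, 5, 5), (5, 5, -1)
cycles coincide ⇒ equivalent

yes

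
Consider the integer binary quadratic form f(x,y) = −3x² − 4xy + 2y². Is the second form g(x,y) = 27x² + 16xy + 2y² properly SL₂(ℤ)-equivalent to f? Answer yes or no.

D₁ = 40, D₂ = 40
river cycle of f (length 6): (2, 4, -3), (-3, 2, 3), (3, 4, -2), (-2, 4, 3), (3, 2, -3), (-3, 4, 2)
river cycle of g (length 6): (2, 4, -3), (-3, 2, 3), (3, 4, -2), (-2, 4, 3), (3, 2, -3), (-3, 4, 2)
cycles coincide ⇒ equivalent

yes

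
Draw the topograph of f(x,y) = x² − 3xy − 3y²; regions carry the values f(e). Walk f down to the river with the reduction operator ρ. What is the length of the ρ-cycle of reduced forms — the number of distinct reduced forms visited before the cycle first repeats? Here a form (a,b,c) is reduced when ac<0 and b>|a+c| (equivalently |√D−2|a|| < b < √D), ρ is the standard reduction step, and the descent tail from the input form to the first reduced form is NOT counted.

D = 21, ⌊√D⌋ = 4
descent: ρ → (-3,3,1)  [lands on river]
river: ρ → (1,3,-3)
ρ-cycle length = 2 (tail of 1 descent step not counted)

2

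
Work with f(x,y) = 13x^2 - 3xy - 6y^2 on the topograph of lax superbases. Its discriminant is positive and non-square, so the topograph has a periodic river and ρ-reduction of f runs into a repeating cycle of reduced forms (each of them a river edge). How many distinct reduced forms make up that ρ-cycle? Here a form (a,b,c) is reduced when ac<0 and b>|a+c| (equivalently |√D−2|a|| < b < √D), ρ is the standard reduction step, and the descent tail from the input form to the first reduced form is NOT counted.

D = 321, ⌊√D⌋ = 17
descent: ρ → (-6,15,4)  [lands on river]
river: ρ → (4,17,-2)
river: ρ → (-2,15,12)
river: ρ → (12,9,-5)
river: ρ → (-5,11,10)
river: ρ → (10,9,-6)
ρ-cycle length = 6 (tail of 1 descent step not counted)

6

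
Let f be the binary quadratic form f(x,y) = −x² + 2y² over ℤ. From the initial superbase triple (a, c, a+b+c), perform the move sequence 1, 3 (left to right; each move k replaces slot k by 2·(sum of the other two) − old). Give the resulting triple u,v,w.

start (-1,2,1) = (f(1,0),f(0,1),f(1,1))
replace slot 1: 2·(2+1) − (-1) = 7 → (7,2,1)
replace slot 3: 2·(7+2) − 1 = 17 → (7,2,17)

7,2,17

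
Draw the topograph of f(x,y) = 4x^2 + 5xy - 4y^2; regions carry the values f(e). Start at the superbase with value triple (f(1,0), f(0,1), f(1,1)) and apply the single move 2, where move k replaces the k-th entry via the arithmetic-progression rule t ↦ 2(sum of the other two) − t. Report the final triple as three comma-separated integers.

start (4,-4,5) = (f(1,0),f(0,1),f(1,1))
replace slot 2: 2·(4+5) − (-4) = 22 → (4,22,5)

4,22,5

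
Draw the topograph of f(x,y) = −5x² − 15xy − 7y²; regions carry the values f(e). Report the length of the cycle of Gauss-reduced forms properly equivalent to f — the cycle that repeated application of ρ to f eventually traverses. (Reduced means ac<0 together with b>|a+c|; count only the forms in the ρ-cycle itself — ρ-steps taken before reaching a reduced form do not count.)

D = 85, ⌊√D⌋ = 9
descent: ρ → (-7,1,3)
descent: ρ → (3,5,-5)  [lands on river]
river: ρ → (-5,5,3)
river: ρ → (3,7,-3)
river: ρ → (-3,5,5)
river: ρ → (5,5,-3)
river: ρ → (-3,7,3)
ρ-cycle length = 6 (tail of 2 descent steps not counted)

6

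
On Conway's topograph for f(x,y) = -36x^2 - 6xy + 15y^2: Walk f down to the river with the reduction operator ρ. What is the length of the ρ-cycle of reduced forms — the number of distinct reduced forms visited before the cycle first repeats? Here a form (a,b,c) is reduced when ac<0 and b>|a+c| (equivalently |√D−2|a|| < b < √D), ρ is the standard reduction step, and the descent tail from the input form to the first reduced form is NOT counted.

D = 2196, ⌊√D⌋ = 46
descent: ρ → (15,36,-15)  [lands on river]
river: ρ → (-15,24,27)
river: ρ → (27,30,-12)
river: ρ → (-12,42,9)
river: ρ → (9,30,-36)
river: ρ → (-36,42,3)
river: ρ → (3,42,-36)
river: ρ → (-36,30,9)
river: ρ → (9,42,-12)
river: ρ → (-12,30,27)
river: ρ → (27,24,-15)
river: ρ → (-15,36,15)
river: ρ → (15,24,-27)
river: ρ → (-27,30,12)
river: ρ → (12,42,-9)
river: ρ → (-9,30,36)
river: ρ → (36,42,-3)
river: ρ → (-3,42,36)
river: ρ → (36,30,-9)
river: ρ → (-9,42,12)
river: ρ → (12,30,-27)
river: ρ → (-27,24,15)
ρ-cycle length = 22 (tail of 1 descent step not counted)

22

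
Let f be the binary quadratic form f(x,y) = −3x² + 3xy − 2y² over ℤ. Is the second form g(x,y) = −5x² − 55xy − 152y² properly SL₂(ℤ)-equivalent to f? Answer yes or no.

D₁ = -15, D₂ = -15
f is negative-definite; reduce −f:
−f: translate: b→3 (≡-3 mod 6), so (3,-3,2)→(3,3,2)
−f: flip: (3,3,2)→(2,-3,3)
−f: translate: b→1 (≡-3 mod 4), so (2,-3,3)→(2,1,2)
−f: reduced (well bottom): (2,1,2) with a≤c, −a<b≤a
flip sign back: reduced form of f is (-2,-1,-2)
g is negative-definite; reduce −g:
−g: translate: b→5 (≡55 mod 10), so (5,55,152)→(5,5,2)
−g: flip: (5,5,2)→(2,-5,5)
−g: translate: b→-1 (≡-5 mod 4), so (2,-5,5)→(2,-1,2)
−g: flip: (2,-1,2)→(2,1,2)
−g: reduced (well bottom): (2,1,2) with a≤c, −a<b≤a
flip sign back: reduced form of g is (-2,-1,-2)
reduced forms (-2, -1, -2) vs (-2, -1, -2) ⇒ equivalent

yes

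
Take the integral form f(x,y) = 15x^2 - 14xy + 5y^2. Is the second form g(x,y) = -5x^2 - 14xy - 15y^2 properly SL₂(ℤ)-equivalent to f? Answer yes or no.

D₁ = -104, D₂ = -104
f: flip: (15,-14,5)→(5,14,15)
f: translate: b→4 (≡14 mod 10), so (5,14,15)→(5,4,6)
f: reduced (well bottom): (5,4,6) with a≤c, −a<b≤a
g is negative-definite; reduce −g:
−g: translate: b→4 (≡14 mod 10), so (5,14,15)→(5,4,6)
−g: reduced (well bottom): (5,4,6) with a≤c, −a<b≤a
flip sign back: reduced form of g is (-5,-4,-6)
reduced forms (5, 4, 6) vs (-5, -4, -6) ⇒ inequivalent

no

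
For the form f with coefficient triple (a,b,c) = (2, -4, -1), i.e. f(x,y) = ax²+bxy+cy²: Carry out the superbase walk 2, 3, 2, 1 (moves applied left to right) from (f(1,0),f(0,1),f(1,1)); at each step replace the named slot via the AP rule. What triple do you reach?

start (2,-1,-3) = (f(1,0),f(0,1),f(1,1))
replace slot 2: 2·(2+(-3)) − (-1) = -1 → (2,-1,-3)
replace slot 3: 2·(2+(-1)) − (-3) = 5 → (2,-1,5)
replace slot 2: 2·(2+5) − (-1) = 15 → (2,15,5)
replace slot 1: 2·(15+5) − 2 = 38 → (38,15,5)

38,15,5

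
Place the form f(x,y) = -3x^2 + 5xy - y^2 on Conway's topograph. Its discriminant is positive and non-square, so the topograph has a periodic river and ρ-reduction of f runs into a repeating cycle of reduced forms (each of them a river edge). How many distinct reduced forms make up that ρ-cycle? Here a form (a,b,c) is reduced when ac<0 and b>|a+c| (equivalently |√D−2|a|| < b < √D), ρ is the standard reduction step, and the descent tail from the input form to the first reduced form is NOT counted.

D = 13, ⌊√D⌋ = 3
descent: ρ → (-1,3,1)  [lands on river]
river: ρ → (1,3,-1)
ρ-cycle length = 2 (tail of 1 descent step not counted)

2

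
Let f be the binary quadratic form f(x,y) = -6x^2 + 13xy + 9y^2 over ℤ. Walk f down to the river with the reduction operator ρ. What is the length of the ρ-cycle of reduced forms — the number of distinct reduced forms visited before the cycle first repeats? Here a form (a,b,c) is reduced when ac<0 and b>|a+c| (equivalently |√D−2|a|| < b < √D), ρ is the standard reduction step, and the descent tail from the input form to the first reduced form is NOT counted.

D = 385, ⌊√D⌋ = 19
river: ρ → (9,5,-10)
river: ρ → (-10,15,4)
river: ρ → (4,17,-6)
river: ρ → (-6,19,1)
river: ρ → (1,19,-6)
river: ρ → (-6,17,4)
river: ρ → (4,15,-10)
river: ρ → (-10,5,9)
river: ρ → (9,13,-6)
river: ρ → (-6,11,11)
river: ρ → (11,11,-6)
river: ρ → (-6,13,9)
ρ-cycle length = 12 (tail of 0 descent steps not counted)

12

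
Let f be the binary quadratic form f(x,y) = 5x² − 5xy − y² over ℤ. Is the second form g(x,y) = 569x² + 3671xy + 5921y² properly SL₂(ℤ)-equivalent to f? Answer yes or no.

D₁ = 45, D₂ = 45
river cycle of f (length 2): (-1, 5, 5), (5, 5, -1)
river cycle of g (length 2): (5, 5, -1), (-1, 5, 5)
cycles coincide ⇒ equivalent

yes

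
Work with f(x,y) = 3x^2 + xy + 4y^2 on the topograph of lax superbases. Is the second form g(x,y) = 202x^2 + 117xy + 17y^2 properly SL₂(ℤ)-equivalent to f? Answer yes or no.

D₁ = -47, D₂ = -47
f: reduced (well bottom): (3,1,4) with a≤c, −a<b≤a
g: flip: (202,117,17)→(17,-117,202)
g: translate: b→-15 (≡-117 mod 34), so (17,-117,202)→(17,-15,4)
g: flip: (17,-15,4)→(4,15,17)
g: translate: b→-1 (≡15 mod 8), so (4,15,17)→(4,-1,3)
g: flip: (4,-1,3)→(3,1,4)
g: reduced (well bottom): (3,1,4) with a≤c, −a<b≤a
reduced forms (3, 1, 4) vs (3, 1, 4) ⇒ equivalent

yes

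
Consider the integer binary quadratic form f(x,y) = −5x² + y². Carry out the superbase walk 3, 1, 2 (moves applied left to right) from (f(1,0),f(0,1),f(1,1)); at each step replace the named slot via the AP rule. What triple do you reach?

start (-5,1,-4) = (f(1,0),f(0,1),f(1,1))
replace slot 3: 2·((-5)+1) − (-4) = -4 → (-5,1,-4)
replace slot 1: 2·(1+(-4)) − (-5) = -1 → (-1,1,-4)
replace slot 2: 2·((-1)+(-4)) − 1 = -11 → (-1,-11,-4)

-1,-11,-4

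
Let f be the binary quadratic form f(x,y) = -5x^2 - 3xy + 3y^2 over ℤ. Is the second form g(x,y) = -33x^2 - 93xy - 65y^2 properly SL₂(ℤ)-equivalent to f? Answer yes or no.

D₁ = 69, D₂ = 69
river cycle of f (length 4): (3, 3, -5), (-5, 7, 1), (1, 7, -5), (-5, 3, 3)
river cycle of g (length 4): (-5, 7, 1), (1, 7, -5), (-5, 3, 3), (3, 3, -5)
cycles coincide ⇒ equivalent

yes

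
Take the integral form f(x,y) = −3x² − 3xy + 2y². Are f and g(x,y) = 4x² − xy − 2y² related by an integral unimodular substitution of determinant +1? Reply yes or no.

D₁ = 33, D₂ = 33
river cycle of f (length 4): (2, 3, -3), (-3, 3, 2), (2, 5, -1), (-1, 5, 2)
river cycle of g (length 4): (-2, 5, 1), (1, 5, -2), (-2, 3, 3), (3, 3, -2)
cycles differ ⇒ inequivalent

no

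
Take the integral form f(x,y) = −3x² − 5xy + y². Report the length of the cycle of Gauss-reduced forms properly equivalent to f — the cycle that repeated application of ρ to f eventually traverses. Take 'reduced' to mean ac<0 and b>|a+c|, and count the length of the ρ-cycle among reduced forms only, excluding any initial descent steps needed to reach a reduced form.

D = 37, ⌊√D⌋ = 6
descent: ρ → (1,5,-3)  [lands on river]
river: ρ → (-3,1,3)
river: ρ → (3,5,-1)
river: ρ → (-1,5,3)
river: ρ → (3,1,-3)
river: ρ → (-3,5,1)
ρ-cycle length = 6 (tail of 1 descent step not counted)

6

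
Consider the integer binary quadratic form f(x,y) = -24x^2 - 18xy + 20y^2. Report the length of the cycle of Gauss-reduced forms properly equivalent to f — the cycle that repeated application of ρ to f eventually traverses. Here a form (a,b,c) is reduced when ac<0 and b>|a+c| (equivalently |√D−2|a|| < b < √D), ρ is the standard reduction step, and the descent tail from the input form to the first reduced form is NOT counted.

D = 2244, ⌊√D⌋ = 47
descent: ρ → (20,18,-24)  [lands on river]
river: ρ → (-24,30,14)
river: ρ → (14,26,-28)
river: ρ → (-28,30,12)
river: ρ → (12,42,-10)
river: ρ → (-10,38,20)
river: ρ → (20,42,-6)
river: ρ → (-6,42,20)
river: ρ → (20,38,-10)
river: ρ → (-10,42,12)
river: ρ → (12,30,-28)
river: ρ → (-28,26,14)
river: ρ → (14,30,-24)
river: ρ → (-24,18,20)
river: ρ → (20,22,-22)
river: ρ → (-22,22,20)
ρ-cycle length = 16 (tail of 1 descent step not counted)

16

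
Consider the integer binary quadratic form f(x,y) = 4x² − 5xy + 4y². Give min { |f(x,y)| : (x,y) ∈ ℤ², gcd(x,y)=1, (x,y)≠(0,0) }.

translate: b→3 (≡-5 mod 8), so (4,-5,4)→(4,3,3)
flip: (4,3,3)→(3,-3,4)
translate: b→3 (≡-3 mod 6), so (3,-3,4)→(3,3,4)
reduced (well bottom): (3,3,4) with a≤c, −a<b≤a
well minimum = a = 3

3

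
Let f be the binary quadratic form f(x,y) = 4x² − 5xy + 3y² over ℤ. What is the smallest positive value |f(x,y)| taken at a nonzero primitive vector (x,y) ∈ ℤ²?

translate: b→3 (≡-5 mod 8), so (4,-5,3)→(4,3,2)
flip: (4,3,2)→(2,-3,4)
translate: b→1 (≡-3 mod 4), so (2,-3,4)→(2,1,3)
reduced (well bottom): (2,1,3) with a≤c, −a<b≤a
well minimum = a = 2

2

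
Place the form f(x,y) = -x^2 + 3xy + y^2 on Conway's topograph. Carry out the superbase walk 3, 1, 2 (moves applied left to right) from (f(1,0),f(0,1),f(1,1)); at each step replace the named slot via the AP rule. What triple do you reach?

start (-1,1,3) = (f(1,0),f(0,1),f(1,1))
replace slot 3: 2·((-1)+1) − 3 = -3 → (-1,1,-3)
replace slot 1: 2·(1+(-3)) − (-1) = -3 → (-3,1,-3)
replace slot 2: 2·((-3)+(-3)) − 1 = -13 → (-3,-13,-3)

-3,-13,-3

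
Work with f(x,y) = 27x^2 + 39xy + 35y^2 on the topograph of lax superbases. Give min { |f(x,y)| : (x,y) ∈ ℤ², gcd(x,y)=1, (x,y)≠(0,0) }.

translate: b→-15 (≡39 mod 54), so (27,39,35)→(27,-15,23)
flip: (27,-15,23)→(23,15,27)
reduced (well bottom): (23,15,27) with a≤c, −a<b≤a
well minimum = a = 23

23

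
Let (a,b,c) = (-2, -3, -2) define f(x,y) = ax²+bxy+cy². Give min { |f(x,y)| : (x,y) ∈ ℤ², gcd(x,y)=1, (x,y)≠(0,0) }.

translate: b→-1 (≡3 mod 4), so (2,3,2)→(2,-1,1)
flip: (2,-1,1)→(1,1,2)
reduced (well bottom): (1,1,2) with a≤c, −a<b≤a
well minimum |f| = |-1| = 1 (negative-definite)

1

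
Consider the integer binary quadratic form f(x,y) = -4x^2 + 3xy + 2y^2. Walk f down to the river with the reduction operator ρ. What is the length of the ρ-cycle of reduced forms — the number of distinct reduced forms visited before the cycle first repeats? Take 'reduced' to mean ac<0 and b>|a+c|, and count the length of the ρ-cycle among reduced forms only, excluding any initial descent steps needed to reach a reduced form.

D = 41, ⌊√D⌋ = 6
river: ρ → (2,5,-2)
river: ρ → (-2,3,4)
river: ρ → (4,5,-1)
river: ρ → (-1,5,4)
river: ρ → (4,3,-2)
river: ρ → (-2,5,2)
river: ρ → (2,3,-4)
river: ρ → (-4,5,1)
river: ρ → (1,5,-4)
river: ρ → (-4,3,2)
ρ-cycle length = 10 (tail of 0 descent steps not counted)

10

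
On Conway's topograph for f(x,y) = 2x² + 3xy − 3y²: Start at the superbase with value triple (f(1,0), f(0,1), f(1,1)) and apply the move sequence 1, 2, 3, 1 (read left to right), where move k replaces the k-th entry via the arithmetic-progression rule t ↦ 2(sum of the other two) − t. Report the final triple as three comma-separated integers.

start (2,-3,2) = (f(1,0),f(0,1),f(1,1))
replace slot 1: 2·((-3)+2) − 2 = -4 → (-4,-3,2)
replace slot 2: 2·((-4)+2) − (-3) = -1 → (-4,-1,2)
replace slot 3: 2·((-4)+(-1)) − 2 = -12 → (-4,-1,-12)
replace slot 1: 2·((-1)+(-12)) − (-4) = -22 → (-22,-1,-12)

-22,-1,-12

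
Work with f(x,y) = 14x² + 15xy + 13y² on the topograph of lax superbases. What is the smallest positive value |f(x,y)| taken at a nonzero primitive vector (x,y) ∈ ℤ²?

translate: b→-13 (≡15 mod 28), so (14,15,13)→(14,-13,12)
flip: (14,-13,12)→(12,13,14)
translate: b→-11 (≡13 mod 24), so (12,13,14)→(12,-11,13)
reduced (well bottom): (12,-11,13) with a≤c, −a<b≤a
well minimum = a = 12

12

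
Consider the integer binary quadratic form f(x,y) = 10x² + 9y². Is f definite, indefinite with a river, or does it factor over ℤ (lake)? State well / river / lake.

D = b²−4ac = 0² − 4·10·9 = -360
D < 0 ⇒ definite ⇒ every region one sign ⇒ single well

well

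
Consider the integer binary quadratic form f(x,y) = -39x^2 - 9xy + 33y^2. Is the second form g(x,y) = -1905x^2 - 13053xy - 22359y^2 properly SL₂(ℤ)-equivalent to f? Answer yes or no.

D₁ = 5229, D₂ = 5229
river cycle of f (length 8): (33, 9, -39), (-39, 69, 3), (3, 69, -39), (-39, 9, 33), (33, 57, -15), (-15, 63, 21), (21, 63, -15), (-15, 57, 33)
river cycle of g (length 8): (-39, 69, 3), (3, 69, -39), (-39, 9, 33), (33, 57, -15), (-15, 63, 21), (21, 63, -15), (-15, 57, 33), (33, 9, -39)
cycles coincide ⇒ equivalent

yes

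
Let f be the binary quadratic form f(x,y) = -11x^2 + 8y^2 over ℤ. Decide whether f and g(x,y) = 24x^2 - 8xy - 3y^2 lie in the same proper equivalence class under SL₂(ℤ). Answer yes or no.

D₁ = 352, D₂ = 352
river cycle of f (length 6): (8, 16, -3), (-3, 14, 13), (13, 12, -4), (-4, 12, 13), (13, 14, -3), (-3, 16, 8)
river cycle of g (length 6): (-3, 14, 13), (13, 12, -4), (-4, 12, 13), (13, 14, -3), (-3, 16, 8), (8, 16, -3)
cycles coincide ⇒ equivalent

yes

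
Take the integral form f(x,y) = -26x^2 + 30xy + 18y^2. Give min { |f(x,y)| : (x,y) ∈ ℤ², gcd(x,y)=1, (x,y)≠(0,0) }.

river: ρ → (18,42,-14)
river: ρ → (-14,42,18)
river: ρ → (18,30,-26)
river: ρ → (-26,22,22)
river: ρ → (22,22,-26)
river: ρ → (-26,30,18)
closes: descent 0, river 6
min |a| on river = 14

14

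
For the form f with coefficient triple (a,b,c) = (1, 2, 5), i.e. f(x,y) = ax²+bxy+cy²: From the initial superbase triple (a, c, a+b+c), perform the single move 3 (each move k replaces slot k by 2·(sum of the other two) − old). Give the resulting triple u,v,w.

start (1,5,8) = (f(1,0),f(0,1),f(1,1))
replace slot 3: 2·(1+5) − 8 = 4 → (1,5,4)

1,5,4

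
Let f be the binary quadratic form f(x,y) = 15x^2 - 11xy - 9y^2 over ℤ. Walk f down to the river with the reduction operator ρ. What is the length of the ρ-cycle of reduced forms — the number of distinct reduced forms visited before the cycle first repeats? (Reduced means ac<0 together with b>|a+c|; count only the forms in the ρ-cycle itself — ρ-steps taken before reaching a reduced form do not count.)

D = 661, ⌊√D⌋ = 25
descent: ρ → (-9,11,15)  [lands on river]
river: ρ → (15,19,-5)
river: ρ → (-5,21,11)
river: ρ → (11,23,-3)
river: ρ → (-3,25,3)
river: ρ → (3,23,-11)
river: ρ → (-11,21,5)
river: ρ → (5,19,-15)
river: ρ → (-15,11,9)
river: ρ → (9,25,-1)
river: ρ → (-1,25,9)
river: ρ → (9,11,-15)
river: ρ → (-15,19,5)
river: ρ → (5,21,-11)
river: ρ → (-11,23,3)
river: ρ → (3,25,-3)
river: ρ → (-3,23,11)
river: ρ → (11,21,-5)
river: ρ → (-5,19,15)
river: ρ → (15,11,-9)
river: ρ → (-9,25,1)
river: ρ → (1,25,-9)
ρ-cycle length = 22 (tail of 1 descent step not counted)

22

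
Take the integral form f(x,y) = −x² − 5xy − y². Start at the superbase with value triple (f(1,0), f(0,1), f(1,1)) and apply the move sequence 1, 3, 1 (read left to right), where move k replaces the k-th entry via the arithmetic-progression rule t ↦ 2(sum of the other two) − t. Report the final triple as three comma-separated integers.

start (-1,-1,-7) = (f(1,0),f(0,1),f(1,1))
replace slot 1: 2·((-1)+(-7)) − (-1) = -15 → (-15,-1,-7)
replace slot 3: 2·((-15)+(-1)) − (-7) = -25 → (-15,-1,-25)
replace slot 1: 2·((-1)+(-25)) − (-15) = -37 → (-37,-1,-25)

-37,-1,-25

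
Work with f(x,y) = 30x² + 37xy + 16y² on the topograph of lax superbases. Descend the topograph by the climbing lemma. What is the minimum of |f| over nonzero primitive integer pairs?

translate: b→-23 (≡37 mod 60), so (30,37,16)→(30,-23,9)
flip: (30,-23,9)→(9,23,30)
translate: b→5 (≡23 mod 18), so (9,23,30)→(9,5,16)
reduced (well bottom): (9,5,16) with a≤c, −a<b≤a
well minimum = a = 9

9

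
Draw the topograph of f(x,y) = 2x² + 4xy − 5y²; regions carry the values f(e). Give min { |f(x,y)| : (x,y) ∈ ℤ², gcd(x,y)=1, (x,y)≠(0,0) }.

river: ρ → (-5,6,1)
river: ρ → (1,6,-5)
river: ρ → (-5,4,2)
river: ρ → (2,4,-5)
closes: descent 0, river 4
min |a| on river = 1

1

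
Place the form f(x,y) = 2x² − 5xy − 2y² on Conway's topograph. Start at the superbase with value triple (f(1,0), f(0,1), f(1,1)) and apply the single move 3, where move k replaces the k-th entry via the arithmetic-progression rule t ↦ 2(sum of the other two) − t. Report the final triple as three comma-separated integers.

start (2,-2,-5) = (f(1,0),f(0,1),f(1,1))
replace slot 3: 2·(2+(-2)) − (-5) = 5 → (2,-2,5)

2,-2,5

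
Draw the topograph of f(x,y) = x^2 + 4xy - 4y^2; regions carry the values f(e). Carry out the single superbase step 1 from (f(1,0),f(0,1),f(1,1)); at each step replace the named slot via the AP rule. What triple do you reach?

start (1,-4,1) = (f(1,0),f(0,1),f(1,1))
replace slot 1: 2·((-4)+1) − 1 = -7 → (-7,-4,1)

-7,-4,1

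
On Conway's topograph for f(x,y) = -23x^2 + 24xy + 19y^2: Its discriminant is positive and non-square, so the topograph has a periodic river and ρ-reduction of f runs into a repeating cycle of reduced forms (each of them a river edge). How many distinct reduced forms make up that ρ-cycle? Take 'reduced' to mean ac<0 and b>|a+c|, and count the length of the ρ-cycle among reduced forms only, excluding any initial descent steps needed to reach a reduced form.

D = 2324, ⌊√D⌋ = 48
river: ρ → (19,14,-28)
river: ρ → (-28,42,5)
river: ρ → (5,48,-1)
river: ρ → (-1,48,5)
river: ρ → (5,42,-28)
river: ρ → (-28,14,19)
river: ρ → (19,24,-23)
river: ρ → (-23,22,20)
river: ρ → (20,18,-25)
river: ρ → (-25,32,13)
river: ρ → (13,46,-4)
river: ρ → (-4,42,35)
river: ρ → (35,28,-11)
river: ρ → (-11,38,20)
river: ρ → (20,42,-7)
river: ρ → (-7,42,20)
river: ρ → (20,38,-11)
river: ρ → (-11,28,35)
river: ρ → (35,42,-4)
river: ρ → (-4,46,13)
river: ρ → (13,32,-25)
river: ρ → (-25,18,20)
river: ρ → (20,22,-23)
river: ρ → (-23,24,19)
ρ-cycle length = 24 (tail of 0 descent steps not counted)

24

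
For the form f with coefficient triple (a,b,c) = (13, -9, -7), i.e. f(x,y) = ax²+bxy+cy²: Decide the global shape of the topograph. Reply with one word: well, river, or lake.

D = b²−4ac = (-9)² − 4·13·(-7) = 445
D > 0 non-square ⇒ indefinite ⇒ periodic river

river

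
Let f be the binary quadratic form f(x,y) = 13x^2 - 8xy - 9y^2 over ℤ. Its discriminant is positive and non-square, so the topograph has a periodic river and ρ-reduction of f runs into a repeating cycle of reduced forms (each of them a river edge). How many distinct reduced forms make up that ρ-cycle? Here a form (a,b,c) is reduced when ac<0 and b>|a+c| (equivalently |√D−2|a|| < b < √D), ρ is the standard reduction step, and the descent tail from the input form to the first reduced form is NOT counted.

D = 532, ⌊√D⌋ = 23
descent: ρ → (-9,8,13)  [lands on river]
river: ρ → (13,18,-4)
river: ρ → (-4,22,3)
river: ρ → (3,20,-11)
river: ρ → (-11,2,12)
river: ρ → (12,22,-1)
river: ρ → (-1,22,12)
river: ρ → (12,2,-11)
river: ρ → (-11,20,3)
river: ρ → (3,22,-4)
river: ρ → (-4,18,13)
river: ρ → (13,8,-9)
river: ρ → (-9,10,12)
river: ρ → (12,14,-7)
river: ρ → (-7,14,12)
river: ρ → (12,10,-9)
ρ-cycle length = 16 (tail of 1 descent step not counted)

16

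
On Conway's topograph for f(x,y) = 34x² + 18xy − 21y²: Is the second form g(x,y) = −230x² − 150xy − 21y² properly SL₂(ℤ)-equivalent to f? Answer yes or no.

D₁ = 3180, D₂ = 3180
river cycle of f (length 12): (-21, 24, 31), (31, 38, -14), (-14, 46, 19), (19, 30, -30), (-30, 30, 19), (19, 46, -14), (-14, 38, 31), (31, 24, -21), (-21, 18, 34), (34, 50, -5), … (2 more)
river cycle of g (length 12): (-21, 24, 31), (31, 38, -14), (-14, 46, 19), (19, 30, -30), (-30, 30, 19), (19, 46, -14), (-14, 38, 31), (31, 24, -21), (-21, 18, 34), (34, 50, -5), … (2 more)
cycles coincide ⇒ equivalent

yes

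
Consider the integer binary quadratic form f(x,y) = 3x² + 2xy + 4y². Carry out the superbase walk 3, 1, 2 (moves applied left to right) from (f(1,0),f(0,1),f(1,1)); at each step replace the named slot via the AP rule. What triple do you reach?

start (3,4,9) = (f(1,0),f(0,1),f(1,1))
replace slot 3: 2·(3+4) − 9 = 5 → (3,4,5)
replace slot 1: 2·(4+5) − 3 = 15 → (15,4,5)
replace slot 2: 2·(15+5) − 4 = 36 → (15,36,5)

15,36,5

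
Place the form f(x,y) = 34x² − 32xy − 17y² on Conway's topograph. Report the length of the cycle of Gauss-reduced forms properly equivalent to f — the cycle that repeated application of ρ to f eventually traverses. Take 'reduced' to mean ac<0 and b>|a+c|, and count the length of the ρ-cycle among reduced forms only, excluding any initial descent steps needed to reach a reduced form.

D = 3336, ⌊√D⌋ = 57
descent: ρ → (-17,32,34)  [lands on river]
river: ρ → (34,36,-15)
river: ρ → (-15,54,7)
river: ρ → (7,44,-50)
river: ρ → (-50,56,1)
river: ρ → (1,56,-50)
river: ρ → (-50,44,7)
river: ρ → (7,54,-15)
river: ρ → (-15,36,34)
river: ρ → (34,32,-17)
river: ρ → (-17,36,30)
river: ρ → (30,24,-23)
river: ρ → (-23,22,31)
river: ρ → (31,40,-14)
river: ρ → (-14,44,25)
river: ρ → (25,56,-2)
river: ρ → (-2,56,25)
river: ρ → (25,44,-14)
river: ρ → (-14,40,31)
river: ρ → (31,22,-23)
river: ρ → (-23,24,30)
river: ρ → (30,36,-17)
ρ-cycle length = 22 (tail of 1 descent step not counted)

22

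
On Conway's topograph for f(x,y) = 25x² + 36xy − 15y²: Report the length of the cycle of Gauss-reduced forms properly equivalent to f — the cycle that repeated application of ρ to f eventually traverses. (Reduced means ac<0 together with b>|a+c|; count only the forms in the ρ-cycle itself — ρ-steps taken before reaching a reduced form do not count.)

D = 2796, ⌊√D⌋ = 52
river: ρ → (-15,24,37)
river: ρ → (37,50,-2)
river: ρ → (-2,50,37)
river: ρ → (37,24,-15)
river: ρ → (-15,36,25)
river: ρ → (25,14,-26)
river: ρ → (-26,38,13)
river: ρ → (13,40,-23)
river: ρ → (-23,52,1)
river: ρ → (1,52,-23)
river: ρ → (-23,40,13)
river: ρ → (13,38,-26)
river: ρ → (-26,14,25)
river: ρ → (25,36,-15)
ρ-cycle length = 14 (tail of 0 descent steps not counted)

14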